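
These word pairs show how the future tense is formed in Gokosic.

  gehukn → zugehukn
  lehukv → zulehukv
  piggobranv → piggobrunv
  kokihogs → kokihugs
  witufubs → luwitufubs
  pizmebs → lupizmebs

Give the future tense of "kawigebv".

"kawigebv" has second-to-last letter 'b'. The stems whose second-to-last letter is 'b' (witufubs → luwitufubs, pizmebs → lupizmebs) add the prefix lu-.
The other patterns: stems whose second-to-last letter is 'k' add the prefix zu-; stems whose second-to-last letter is 'g' or 'n' change the last vowel to 'u'.
So kawigebv → lukawigebv.

lukawigebv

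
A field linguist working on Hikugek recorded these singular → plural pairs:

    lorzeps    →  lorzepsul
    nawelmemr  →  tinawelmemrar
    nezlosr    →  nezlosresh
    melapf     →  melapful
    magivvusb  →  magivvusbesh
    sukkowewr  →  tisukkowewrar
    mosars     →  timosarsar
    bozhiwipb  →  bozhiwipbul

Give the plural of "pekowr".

tipekowrar

"pekowr" has second-to-last letter 'w'. The one such stem in the data (sukkowewr → tisukkowewrar) adds ti- … -ar around the stem, so the same rule applies.
So pekowr → tipekowrar.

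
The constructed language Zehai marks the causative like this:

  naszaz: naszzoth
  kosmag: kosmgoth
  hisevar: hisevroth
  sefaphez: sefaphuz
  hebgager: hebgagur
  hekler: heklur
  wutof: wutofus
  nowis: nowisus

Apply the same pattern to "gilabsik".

naszaz and sefaphez both end in -z yet inflect differently (naszzoth, sefaphuz), so the final letter is not what conditions the rule; the last vowel is.
"gilabsik" has last vowel 'i'. The one such stem in the data (nowis → nowisus) adds -us, so the same rule applies.
The other patterns: stems whose last vowel is 'a' delete the last vowel and add -oth; stems whose last vowel is 'e' change the last vowel to 'u'.
So gilabsik → gilabsikus.

gilabsikus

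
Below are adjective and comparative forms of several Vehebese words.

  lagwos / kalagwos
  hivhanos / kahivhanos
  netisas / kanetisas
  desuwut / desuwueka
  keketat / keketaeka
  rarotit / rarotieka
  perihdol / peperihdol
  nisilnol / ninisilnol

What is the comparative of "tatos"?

katatos

netisas and keketat both have last vowel 'a' yet inflect differently (kanetisas, keketaeka), so the last vowel is not what conditions the rule; the final letter is.
"tatos" ends in -s. The stems ending in -s (lagwos → kalagwos, hivhanos → kahivhanos, netisas → kanetisas) add the prefix ka-.
So tatos → katatos.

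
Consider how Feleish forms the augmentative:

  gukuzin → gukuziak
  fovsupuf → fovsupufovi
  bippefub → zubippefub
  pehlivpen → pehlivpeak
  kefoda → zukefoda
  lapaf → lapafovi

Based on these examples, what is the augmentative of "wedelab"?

zuwedelab

"wedelab" ends in -b. The one such stem in the data (bippefub → zubippefub) adds the prefix zu-, so the same rule applies.
So wedelab → zuwedelab.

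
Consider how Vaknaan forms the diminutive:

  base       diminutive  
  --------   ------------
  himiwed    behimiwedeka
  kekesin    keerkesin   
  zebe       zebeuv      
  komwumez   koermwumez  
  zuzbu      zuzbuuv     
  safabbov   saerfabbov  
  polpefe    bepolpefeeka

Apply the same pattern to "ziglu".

"ziglu" begins with z-. The stems beginning with z- (zebe → zebeuv, zuzbu → zuzbuuv) add -uv.
So ziglu → zigluuv.

zigluuv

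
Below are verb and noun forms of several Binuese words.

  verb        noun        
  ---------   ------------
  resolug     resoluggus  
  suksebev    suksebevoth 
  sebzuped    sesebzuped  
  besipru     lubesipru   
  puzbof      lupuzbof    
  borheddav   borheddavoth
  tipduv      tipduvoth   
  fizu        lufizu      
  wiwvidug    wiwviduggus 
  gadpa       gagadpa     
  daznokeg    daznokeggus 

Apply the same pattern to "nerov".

suksebev and sebzuped both have last vowel 'e' yet inflect differently (suksebevoth, sesebzuped), so the last vowel is not what conditions the rule; the final letter is.
"nerov" ends in -v. The stems ending in -v (tipduv → tipduvoth, borheddav → borheddavoth, suksebev → suksebevoth) add -oth.
So nerov → nerovoth.

nerovoth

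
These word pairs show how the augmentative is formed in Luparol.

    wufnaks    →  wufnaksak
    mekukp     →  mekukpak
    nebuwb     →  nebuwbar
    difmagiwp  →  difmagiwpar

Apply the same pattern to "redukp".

redukpak

"redukp" has second-to-last letter 'k'. The stems whose second-to-last letter is 'k' (wufnaks → wufnaksak, mekukp → mekukpak) add -ak.
The other pattern: stems whose second-to-last letter is 'w' add -ar.
So redukp → redukpak.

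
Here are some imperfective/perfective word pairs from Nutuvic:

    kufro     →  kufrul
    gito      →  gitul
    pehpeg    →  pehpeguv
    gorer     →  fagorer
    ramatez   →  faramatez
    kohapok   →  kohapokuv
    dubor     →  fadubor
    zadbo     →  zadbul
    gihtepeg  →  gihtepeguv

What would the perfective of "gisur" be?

zadbo and kohapok both have last vowel 'o' yet inflect differently (zadbul, kohapokuv), so the last vowel is not what conditions the rule; the final letter is.
"gisur" ends in -r. The stems ending in -r (gorer → fagorer, dubor → fadubor) add the prefix fa-.
So gisur → fagisur.

fagisur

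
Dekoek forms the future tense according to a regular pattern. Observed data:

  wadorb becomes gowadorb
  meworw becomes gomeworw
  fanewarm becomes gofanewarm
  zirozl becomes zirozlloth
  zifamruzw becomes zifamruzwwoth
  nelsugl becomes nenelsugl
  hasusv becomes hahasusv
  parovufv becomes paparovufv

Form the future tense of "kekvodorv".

gokekvodorv

"kekvodorv" has second-to-last letter 'r'. The stems whose second-to-last letter is 'r' (wadorb → gowadorb, meworw → gomeworw, fanewarm → gofanewarm) add the prefix go-.
The other patterns: stems whose second-to-last letter is 'z' double the final consonant and add -oth; stems whose second-to-last letter is 'f', 'g' or 's' repeat the first consonant+vowel as a prefix.
So kekvodorv → gokekvodorv.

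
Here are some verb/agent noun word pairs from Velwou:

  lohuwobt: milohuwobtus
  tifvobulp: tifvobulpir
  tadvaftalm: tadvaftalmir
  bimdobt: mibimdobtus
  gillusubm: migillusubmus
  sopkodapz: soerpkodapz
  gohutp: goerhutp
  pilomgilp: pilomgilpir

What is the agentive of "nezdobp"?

gillusubm and tadvaftalm both end in -m yet inflect differently (migillusubmus, tadvaftalmir), so the final letter is not what conditions the rule; the second-to-last letter is.
"nezdobp" has second-to-last letter 'b'. The stems whose second-to-last letter is 'b' (bimdobt → mibimdobtus, gillusubm → migillusubmus, lohuwobt → milohuwobtus) add mi- … -us around the stem.
The other patterns: stems whose second-to-last letter is 'l' add -ir; stems whose second-to-last letter is 'p' or 't' insert -er- after the first vowel.
So nezdobp → minezdobpus.

minezdobpus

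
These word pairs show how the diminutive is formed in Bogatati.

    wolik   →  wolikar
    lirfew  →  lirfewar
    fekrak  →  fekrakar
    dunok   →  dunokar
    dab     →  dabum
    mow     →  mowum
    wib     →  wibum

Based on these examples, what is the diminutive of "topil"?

topilar

lirfew and mow both end in -w yet inflect differently (lirfewar, mowum), so the final letter is not what conditions the rule; the number of vowels is.
"topil" has 2 vowels. The stems with 2 vowels (wolik → wolikar, lirfew → lirfewar, fekrak → fekrakar) add -ar.
The other pattern: stems with 1 vowel add -um.
So topil → topilar.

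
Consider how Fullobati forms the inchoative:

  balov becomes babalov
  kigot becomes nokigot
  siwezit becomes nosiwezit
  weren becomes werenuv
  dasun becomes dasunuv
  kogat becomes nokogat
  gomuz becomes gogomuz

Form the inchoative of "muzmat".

nomuzmat

"muzmat" ends in -t. The stems ending in -t (siwezit → nosiwezit, kogat → nokogat, kigot → nokigot) add the prefix no-.
The other patterns: stems ending in -n add -uv; stems ending in -v or -z repeat the first consonant+vowel as a prefix.
So muzmat → nomuzmat.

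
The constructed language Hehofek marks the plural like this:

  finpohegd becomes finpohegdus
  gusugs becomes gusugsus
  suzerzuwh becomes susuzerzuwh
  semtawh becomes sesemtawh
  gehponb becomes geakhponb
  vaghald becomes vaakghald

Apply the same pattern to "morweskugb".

finpohegd and vaghald both end in -d yet inflect differently (finpohegdus, vaakghald), so the final letter is not what conditions the rule; the second-to-last letter is.
"morweskugb" has second-to-last letter 'g'. The stems whose second-to-last letter is 'g' (finpohegd → finpohegdus, gusugs → gusugsus) add -us.
So morweskugb → morweskugbus.

morweskugbus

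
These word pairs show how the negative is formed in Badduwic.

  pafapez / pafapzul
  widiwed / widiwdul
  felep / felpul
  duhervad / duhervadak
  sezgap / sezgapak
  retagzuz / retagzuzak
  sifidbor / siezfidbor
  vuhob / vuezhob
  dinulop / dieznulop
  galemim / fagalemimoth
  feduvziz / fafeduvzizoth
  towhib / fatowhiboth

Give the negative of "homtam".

widiwed and duhervad both end in -d yet inflect differently (widiwdul, duhervadak), so the final letter is not what conditions the rule; the last vowel is.
"homtam" has last vowel 'a'. The stems whose last vowel is 'a' (duhervad → duhervadak, sezgap → sezgapak) add -ak.
So homtam → homtamak.

homtamak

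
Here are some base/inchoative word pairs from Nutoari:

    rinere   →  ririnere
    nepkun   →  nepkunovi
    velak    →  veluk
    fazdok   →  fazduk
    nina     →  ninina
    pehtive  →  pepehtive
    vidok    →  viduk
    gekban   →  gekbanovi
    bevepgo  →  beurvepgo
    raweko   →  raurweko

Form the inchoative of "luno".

vidok and raweko both have last vowel 'o' yet inflect differently (viduk, raurweko), so the last vowel is not what conditions the rule; the final letter is.
"luno" ends in -o. The stems ending in -o (raweko → raurweko, bevepgo → beurvepgo) insert -ur- after the first vowel.
So luno → luurno.

luurno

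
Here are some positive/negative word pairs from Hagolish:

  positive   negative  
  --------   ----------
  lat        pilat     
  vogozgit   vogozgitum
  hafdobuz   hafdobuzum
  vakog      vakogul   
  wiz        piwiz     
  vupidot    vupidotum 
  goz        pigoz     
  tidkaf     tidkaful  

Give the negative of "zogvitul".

"zogvitul" has 3 vowels. The stems with 3 vowels (vupidot → vupidotum, hafdobuz → hafdobuzum, vogozgit → vogozgitum) add -um.
So zogvitul → zogvitulum.

zogvitulum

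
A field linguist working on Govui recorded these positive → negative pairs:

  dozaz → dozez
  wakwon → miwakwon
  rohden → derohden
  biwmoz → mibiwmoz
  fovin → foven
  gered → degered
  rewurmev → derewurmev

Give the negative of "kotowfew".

dekotowfew

"kotowfew" has last vowel 'e'. The stems whose last vowel is 'e' (rohden → derohden, rewurmev → derewurmev, gered → degered) add the prefix de-.
So kotowfew → dekotowfew.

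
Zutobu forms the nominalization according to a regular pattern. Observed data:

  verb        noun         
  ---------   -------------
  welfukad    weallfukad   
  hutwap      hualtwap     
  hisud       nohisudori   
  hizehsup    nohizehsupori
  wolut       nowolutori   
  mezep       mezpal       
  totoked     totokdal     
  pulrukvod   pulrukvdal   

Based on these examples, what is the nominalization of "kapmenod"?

kapmendal

welfukad and hisud both end in -d yet inflect differently (weallfukad, nohisudori), so the final letter is not what conditions the rule; the last vowel is.
"kapmenod" has last vowel 'o'. The one such stem in the data (pulrukvod → pulrukvdal) deletes the last vowel and adds -al (as do mezep, totoked), so the same rule applies.
The other patterns: stems whose last vowel is 'a' insert -al- after the first vowel; stems whose last vowel is 'u' add no- … -ori around the stem.
So kapmenod → kapmendal.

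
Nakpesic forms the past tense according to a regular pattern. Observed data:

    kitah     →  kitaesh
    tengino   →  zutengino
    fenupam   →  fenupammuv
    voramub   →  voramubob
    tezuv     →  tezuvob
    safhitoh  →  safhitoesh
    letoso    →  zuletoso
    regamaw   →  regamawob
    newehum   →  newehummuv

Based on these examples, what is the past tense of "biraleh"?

biraleesh

"biraleh" ends in -h. The stems ending in -h (safhitoh → safhitoesh, kitah → kitaesh) drop the final letter and add -esh.
The other patterns: stems ending in -m double the final consonant and add -uv; stems ending in -o add the prefix zu-; stems ending in -b, -v or -w add -ob.
So biraleh → biraleesh.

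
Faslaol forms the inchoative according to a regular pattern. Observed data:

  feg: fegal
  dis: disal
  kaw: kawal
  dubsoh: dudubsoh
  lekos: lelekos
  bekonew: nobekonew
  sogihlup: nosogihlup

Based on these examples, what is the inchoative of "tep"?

dis and lekos both end in -s yet inflect differently (disal, lelekos), so the final letter is not what conditions the rule; the number of vowels is.
"tep" has 1 vowel. The stems with 1 vowel (feg → fegal, dis → disal, kaw → kawal) add -al.
So tep → tepal.

tepal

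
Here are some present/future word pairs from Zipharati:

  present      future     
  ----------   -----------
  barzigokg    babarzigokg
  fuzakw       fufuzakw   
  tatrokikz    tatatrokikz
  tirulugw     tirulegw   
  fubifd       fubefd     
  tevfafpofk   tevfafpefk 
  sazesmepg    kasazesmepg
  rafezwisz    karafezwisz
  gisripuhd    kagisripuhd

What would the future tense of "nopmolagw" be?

nopmolegw

"nopmolagw" has second-to-last letter 'g'. The one such stem in the data (tirulugw → tirulegw) changes the last vowel to 'e' (as do fubifd, tevfafpofk), so the same rule applies.
So nopmolagw → nopmolegw.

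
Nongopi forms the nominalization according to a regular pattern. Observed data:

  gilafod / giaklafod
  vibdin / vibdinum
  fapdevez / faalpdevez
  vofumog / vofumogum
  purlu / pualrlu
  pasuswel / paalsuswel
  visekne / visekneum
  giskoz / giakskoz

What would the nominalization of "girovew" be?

giakrovew

giskoz and fapdevez both end in -z yet inflect differently (giakskoz, faalpdevez), so the final letter is not what conditions the rule; the first letter is.
"girovew" begins with g-. The stems beginning with g- (giskoz → giakskoz, gilafod → giaklafod) insert -ak- after the first vowel.
So girovew → giakrovew.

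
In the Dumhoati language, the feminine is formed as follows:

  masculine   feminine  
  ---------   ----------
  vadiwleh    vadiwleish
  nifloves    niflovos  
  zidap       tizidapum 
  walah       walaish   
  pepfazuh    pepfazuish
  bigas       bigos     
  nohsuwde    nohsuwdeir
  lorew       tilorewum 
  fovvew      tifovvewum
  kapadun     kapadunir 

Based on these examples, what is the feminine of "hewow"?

tihewowum

kapadun and pepfazuh both have last vowel 'u' yet inflect differently (kapadunir, pepfazuish), so the last vowel is not what conditions the rule; the final letter is.
"hewow" ends in -w. The stems ending in -w (lorew → tilorewum, fovvew → tifovvewum) add ti- … -um around the stem.
So hewow → tihewowum.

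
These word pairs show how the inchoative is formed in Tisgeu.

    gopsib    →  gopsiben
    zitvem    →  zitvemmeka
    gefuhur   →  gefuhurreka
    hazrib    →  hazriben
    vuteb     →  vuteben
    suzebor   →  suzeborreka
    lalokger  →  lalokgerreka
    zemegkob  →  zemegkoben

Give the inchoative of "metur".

meturreka

vuteb and zitvem both have last vowel 'e' yet inflect differently (vuteben, zitvemmeka), so the last vowel is not what conditions the rule; the final letter is.
"metur" ends in -r. The stems ending in -r (gefuhur → gefuhurreka, lalokger → lalokgerreka, suzebor → suzeborreka) double the final consonant and add -eka.
The other pattern: stems ending in -b add -en.
So metur → meturreka.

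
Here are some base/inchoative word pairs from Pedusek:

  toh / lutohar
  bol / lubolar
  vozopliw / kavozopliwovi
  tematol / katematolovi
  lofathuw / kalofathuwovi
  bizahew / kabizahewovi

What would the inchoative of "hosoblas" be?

kahosoblasovi

bol and tematol both end in -l yet inflect differently (lubolar, katematolovi), so the final letter is not what conditions the rule; the number of vowels is.
"hosoblas" has 3 vowels. The stems with 3 vowels (lofathuw → kalofathuwovi, vozopliw → kavozopliwovi, tematol → katematolovi) add ka- … -ovi around the stem.
So hosoblas → kahosoblasovi.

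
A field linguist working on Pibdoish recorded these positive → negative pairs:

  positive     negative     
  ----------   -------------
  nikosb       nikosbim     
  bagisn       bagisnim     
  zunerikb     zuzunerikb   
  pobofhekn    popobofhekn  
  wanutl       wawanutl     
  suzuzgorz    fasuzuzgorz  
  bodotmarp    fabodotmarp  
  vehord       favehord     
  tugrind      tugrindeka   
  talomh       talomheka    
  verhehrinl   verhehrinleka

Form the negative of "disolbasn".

nikosb and zunerikb both end in -b yet inflect differently (nikosbim, zuzunerikb), so the final letter is not what conditions the rule; the second-to-last letter is.
"disolbasn" has second-to-last letter 's'. The stems whose second-to-last letter is 's' (nikosb → nikosbim, bagisn → bagisnim) add -im.
So disolbasn → disolbasnim.

disolbasnim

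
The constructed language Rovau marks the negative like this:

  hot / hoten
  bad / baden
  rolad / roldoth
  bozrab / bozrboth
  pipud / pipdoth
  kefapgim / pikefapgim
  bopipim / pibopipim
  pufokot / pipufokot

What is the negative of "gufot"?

guftoth

bad and rolad both end in -d yet inflect differently (baden, roldoth), so the final letter is not what conditions the rule; the number of vowels is.
"gufot" has 2 vowels. The stems with 2 vowels (rolad → roldoth, bozrab → bozrboth, pipud → pipdoth) delete the last vowel and add -oth.
The other patterns: stems with 1 vowel add -en; stems with 3 vowels add the prefix pi-.
So gufot → guftoth.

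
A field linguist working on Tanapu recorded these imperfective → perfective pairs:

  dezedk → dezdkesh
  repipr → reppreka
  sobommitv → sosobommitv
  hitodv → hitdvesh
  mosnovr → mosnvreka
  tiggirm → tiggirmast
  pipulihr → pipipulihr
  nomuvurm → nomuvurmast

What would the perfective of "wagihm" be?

wawagihm

"wagihm" has second-to-last letter 'h'. The one such stem in the data (pipulihr → pipipulihr) repeats the first consonant+vowel as a prefix (as does sobommitv), so the same rule applies.
So wagihm → wawagihm.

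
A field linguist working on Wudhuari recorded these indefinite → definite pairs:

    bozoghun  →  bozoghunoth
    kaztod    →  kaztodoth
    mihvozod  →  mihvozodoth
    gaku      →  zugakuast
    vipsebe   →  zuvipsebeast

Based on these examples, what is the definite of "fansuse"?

zufansuseast

bozoghun and gaku both have last vowel 'u' yet inflect differently (bozoghunoth, zugakuast), so the last vowel is not what conditions the rule; whether the stem ends in a vowel or a consonant is.
"fansuse" ends in a vowel. The stems ending in a vowel (gaku → zugakuast, vipsebe → zuvipsebeast) add zu- … -ast around the stem.
The other pattern: stems ending in a consonant add -oth.
So fansuse → zufansuseast.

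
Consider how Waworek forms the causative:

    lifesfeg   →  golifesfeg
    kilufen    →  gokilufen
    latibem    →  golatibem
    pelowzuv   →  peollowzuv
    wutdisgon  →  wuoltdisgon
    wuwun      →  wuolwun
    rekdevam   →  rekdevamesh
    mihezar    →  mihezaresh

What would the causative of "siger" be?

gosiger

kilufen and wutdisgon both end in -n yet inflect differently (gokilufen, wuoltdisgon), so the final letter is not what conditions the rule; the last vowel is.
"siger" has last vowel 'e'. The stems whose last vowel is 'e' (lifesfeg → golifesfeg, kilufen → gokilufen, latibem → golatibem) add the prefix go-.
So siger → gosiger.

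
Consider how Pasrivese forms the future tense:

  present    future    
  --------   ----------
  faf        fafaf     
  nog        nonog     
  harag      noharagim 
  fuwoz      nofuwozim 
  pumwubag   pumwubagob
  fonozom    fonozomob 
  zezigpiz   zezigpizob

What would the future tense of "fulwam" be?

"fulwam" has 2 vowels. The stems with 2 vowels (harag → noharagim, fuwoz → nofuwozim) add no- … -im around the stem.
So fulwam → nofulwamim.

nofulwamim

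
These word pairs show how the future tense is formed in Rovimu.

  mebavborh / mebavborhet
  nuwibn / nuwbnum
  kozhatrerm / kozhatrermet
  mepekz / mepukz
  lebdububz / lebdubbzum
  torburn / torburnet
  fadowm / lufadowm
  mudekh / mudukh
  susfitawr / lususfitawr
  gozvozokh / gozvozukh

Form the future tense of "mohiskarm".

mohiskarmet

mepekz and lebdububz both end in -z yet inflect differently (mepukz, lebdubbzum), so the final letter is not what conditions the rule; the second-to-last letter is.
"mohiskarm" has second-to-last letter 'r'. The stems whose second-to-last letter is 'r' (kozhatrerm → kozhatrermet, torburn → torburnet, mebavborh → mebavborhet) add -et.
So mohiskarm → mohiskarmet.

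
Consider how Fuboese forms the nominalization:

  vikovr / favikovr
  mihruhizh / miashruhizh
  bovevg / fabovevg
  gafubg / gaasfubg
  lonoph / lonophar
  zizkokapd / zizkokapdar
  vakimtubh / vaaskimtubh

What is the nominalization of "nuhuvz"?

fanuhuvz

"nuhuvz" has second-to-last letter 'v'. The stems whose second-to-last letter is 'v' (vikovr → favikovr, bovevg → fabovevg) add the prefix fa-.
So nuhuvz → fanuhuvz.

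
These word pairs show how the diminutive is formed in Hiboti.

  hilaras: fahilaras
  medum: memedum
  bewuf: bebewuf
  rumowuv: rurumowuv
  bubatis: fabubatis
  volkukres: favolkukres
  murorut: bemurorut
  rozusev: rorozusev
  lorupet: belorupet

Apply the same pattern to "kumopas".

fakumopas

volkukres and lorupet both have last vowel 'e' yet inflect differently (favolkukres, belorupet), so the last vowel is not what conditions the rule; the final letter is.
"kumopas" ends in -s. The stems ending in -s (volkukres → favolkukres, bubatis → fabubatis, hilaras → fahilaras) add the prefix fa-.
So kumopas → fakumopas.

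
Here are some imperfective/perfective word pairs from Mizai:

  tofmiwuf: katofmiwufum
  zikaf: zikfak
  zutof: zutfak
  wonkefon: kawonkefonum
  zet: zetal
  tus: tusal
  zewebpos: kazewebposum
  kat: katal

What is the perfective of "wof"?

zutof and tofmiwuf both end in -f yet inflect differently (zutfak, katofmiwufum), so the final letter is not what conditions the rule; the number of vowels is.
"wof" has 1 vowel. The stems with 1 vowel (kat → katal, tus → tusal, zet → zetal) add -al.
The other patterns: stems with 2 vowels delete the last vowel and add -ak; stems with 3 vowels add ka- … -um around the stem.
So wof → wofal.

wofal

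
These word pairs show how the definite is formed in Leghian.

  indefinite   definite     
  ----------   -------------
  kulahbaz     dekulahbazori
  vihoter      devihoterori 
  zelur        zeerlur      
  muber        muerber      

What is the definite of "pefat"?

"pefat" has 2 vowels. The stems with 2 vowels (muber → muerber, zelur → zeerlur) insert -er- after the first vowel.
So pefat → peerfat.

peerfat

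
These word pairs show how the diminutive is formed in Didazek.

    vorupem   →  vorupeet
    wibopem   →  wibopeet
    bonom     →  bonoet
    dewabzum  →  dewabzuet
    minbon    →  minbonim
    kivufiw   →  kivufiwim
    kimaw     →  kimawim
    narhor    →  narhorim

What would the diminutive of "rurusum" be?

rurusuet

"rurusum" ends in -m. The stems ending in -m (vorupem → vorupeet, wibopem → wibopeet, bonom → bonoet) drop the final letter and add -et.
The other pattern: stems ending in -n, -r or -w add -im.
So rurusum → rurusuet.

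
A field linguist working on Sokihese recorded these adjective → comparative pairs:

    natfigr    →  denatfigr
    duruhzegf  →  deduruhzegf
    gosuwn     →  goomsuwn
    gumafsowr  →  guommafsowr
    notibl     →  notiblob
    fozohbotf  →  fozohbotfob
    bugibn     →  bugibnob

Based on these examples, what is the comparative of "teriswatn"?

"teriswatn" has second-to-last letter 't'. The one such stem in the data (fozohbotf → fozohbotfob) adds -ob, so the same rule applies.
The other patterns: stems whose second-to-last letter is 'g' add the prefix de-; stems whose second-to-last letter is 'w' insert -om- after the first vowel.
So teriswatn → teriswatnob.

teriswatnob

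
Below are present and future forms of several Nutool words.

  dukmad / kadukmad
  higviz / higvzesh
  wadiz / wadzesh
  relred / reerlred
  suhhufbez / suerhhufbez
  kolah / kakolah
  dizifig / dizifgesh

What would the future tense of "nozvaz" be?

higviz and suhhufbez both end in -z yet inflect differently (higvzesh, suerhhufbez), so the final letter is not what conditions the rule; the last vowel is.
"nozvaz" has last vowel 'a'. The stems whose last vowel is 'a' (dukmad → kadukmad, kolah → kakolah) add the prefix ka-.
So nozvaz → kanozvaz.

kanozvaz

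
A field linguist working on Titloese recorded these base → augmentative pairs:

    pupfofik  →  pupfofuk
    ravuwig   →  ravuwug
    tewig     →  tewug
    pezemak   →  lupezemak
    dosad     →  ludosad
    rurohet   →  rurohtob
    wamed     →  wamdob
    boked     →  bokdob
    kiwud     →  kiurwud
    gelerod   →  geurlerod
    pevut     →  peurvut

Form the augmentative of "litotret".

litotrtob

pupfofik and pezemak both end in -k yet inflect differently (pupfofuk, lupezemak), so the final letter is not what conditions the rule; the last vowel is.
"litotret" has last vowel 'e'. The stems whose last vowel is 'e' (rurohet → rurohtob, wamed → wamdob, boked → bokdob) delete the last vowel and add -ob.
The other patterns: stems whose last vowel is 'i' change the last vowel to 'u'; stems whose last vowel is 'a' add the prefix lu-; stems whose last vowel is 'o' or 'u' insert -ur- after the first vowel.
So litotret → litotrtob.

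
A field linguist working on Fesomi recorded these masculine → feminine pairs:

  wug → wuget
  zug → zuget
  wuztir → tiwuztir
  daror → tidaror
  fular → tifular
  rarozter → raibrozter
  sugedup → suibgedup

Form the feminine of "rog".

roget

"rog" has 1 vowel. The stems with 1 vowel (wug → wuget, zug → zuget) add -et.
The other patterns: stems with 2 vowels add the prefix ti-; stems with 3 vowels insert -ib- after the first vowel.
So rog → roget.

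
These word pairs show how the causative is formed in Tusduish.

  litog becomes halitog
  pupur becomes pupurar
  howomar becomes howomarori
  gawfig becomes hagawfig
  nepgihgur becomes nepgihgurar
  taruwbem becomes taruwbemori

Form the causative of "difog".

hadifog

"difog" has last vowel 'o'. The one such stem in the data (litog → halitog) adds the prefix ha-, so the same rule applies.
So difog → hadifog.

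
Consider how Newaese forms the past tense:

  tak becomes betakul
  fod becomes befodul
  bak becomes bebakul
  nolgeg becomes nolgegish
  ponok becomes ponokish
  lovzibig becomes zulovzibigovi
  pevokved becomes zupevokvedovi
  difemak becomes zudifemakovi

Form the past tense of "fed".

befedul

tak and ponok both end in -k yet inflect differently (betakul, ponokish), so the final letter is not what conditions the rule; the number of vowels is.
"fed" has 1 vowel. The stems with 1 vowel (tak → betakul, fod → befodul, bak → bebakul) add be- … -ul around the stem.
The other patterns: stems with 2 vowels add -ish; stems with 3 vowels add zu- … -ovi around the stem.
So fed → befedul.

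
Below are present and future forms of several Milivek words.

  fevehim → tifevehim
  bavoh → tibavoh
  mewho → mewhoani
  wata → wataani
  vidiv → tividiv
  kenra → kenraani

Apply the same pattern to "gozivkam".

tigozivkam

"gozivkam" ends in a consonant. The stems ending in a consonant (bavoh → tibavoh, vidiv → tividiv, fevehim → tifevehim) add the prefix ti-.
So gozivkam → tigozivkam.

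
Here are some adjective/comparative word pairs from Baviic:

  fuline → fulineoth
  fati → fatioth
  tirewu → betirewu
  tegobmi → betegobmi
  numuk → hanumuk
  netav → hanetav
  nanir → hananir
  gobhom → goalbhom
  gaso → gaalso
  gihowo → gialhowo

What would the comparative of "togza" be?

betogza

fati and tegobmi both end in -i yet inflect differently (fatioth, betegobmi), so the final letter is not what conditions the rule; the first letter is.
"togza" begins with t-. The stems beginning with t- (tirewu → betirewu, tegobmi → betegobmi) add the prefix be-.
The other patterns: stems beginning with f- add -oth; stems beginning with n- add the prefix ha-; stems beginning with g- insert -al- after the first vowel.
So togza → betogza.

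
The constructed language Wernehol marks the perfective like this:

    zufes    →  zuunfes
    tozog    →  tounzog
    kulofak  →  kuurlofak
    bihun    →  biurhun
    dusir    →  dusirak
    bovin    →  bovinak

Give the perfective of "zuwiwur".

zuurwiwur

bihun and bovin both end in -n yet inflect differently (biurhun, bovinak), so the final letter is not what conditions the rule; the last vowel is.
"zuwiwur" has last vowel 'u'. The one such stem in the data (bihun → biurhun) inserts -ur- after the first vowel (as does kulofak), so the same rule applies.
So zuwiwur → zuurwiwur.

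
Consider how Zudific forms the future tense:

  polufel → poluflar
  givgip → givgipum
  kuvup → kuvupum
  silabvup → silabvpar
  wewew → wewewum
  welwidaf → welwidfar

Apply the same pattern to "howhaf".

howhafum

"howhaf" has 2 vowels. The stems with 2 vowels (kuvup → kuvupum, wewew → wewewum, givgip → givgipum) add -um.
So howhaf → howhafum.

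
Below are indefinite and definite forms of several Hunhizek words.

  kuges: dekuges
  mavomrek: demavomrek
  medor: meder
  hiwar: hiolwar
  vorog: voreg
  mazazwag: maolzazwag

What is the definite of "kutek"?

"kutek" has last vowel 'e'. The stems whose last vowel is 'e' (kuges → dekuges, mavomrek → demavomrek) add the prefix de-.
So kutek → dekutek.

dekutek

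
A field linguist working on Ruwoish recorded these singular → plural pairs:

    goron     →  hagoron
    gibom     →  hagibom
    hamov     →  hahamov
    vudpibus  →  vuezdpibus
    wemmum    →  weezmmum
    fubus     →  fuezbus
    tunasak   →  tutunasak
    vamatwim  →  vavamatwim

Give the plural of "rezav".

gibom and wemmum both end in -m yet inflect differently (hagibom, weezmmum), so the final letter is not what conditions the rule; the last vowel is.
"rezav" has last vowel 'a'. The one such stem in the data (tunasak → tutunasak) repeats the first consonant+vowel as a prefix (as does vamatwim), so the same rule applies.
The other patterns: stems whose last vowel is 'o' add the prefix ha-; stems whose last vowel is 'u' insert -ez- after the first vowel.
So rezav → rerezav.

rerezav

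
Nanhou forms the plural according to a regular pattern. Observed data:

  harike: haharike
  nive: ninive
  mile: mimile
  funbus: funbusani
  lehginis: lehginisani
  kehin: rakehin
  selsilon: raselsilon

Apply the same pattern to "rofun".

rarofun

"rofun" ends in -n. The stems ending in -n (kehin → rakehin, selsilon → raselsilon) add the prefix ra-.
The other patterns: stems ending in -e repeat the first consonant+vowel as a prefix; stems ending in -s add -ani.
So rofun → rarofun.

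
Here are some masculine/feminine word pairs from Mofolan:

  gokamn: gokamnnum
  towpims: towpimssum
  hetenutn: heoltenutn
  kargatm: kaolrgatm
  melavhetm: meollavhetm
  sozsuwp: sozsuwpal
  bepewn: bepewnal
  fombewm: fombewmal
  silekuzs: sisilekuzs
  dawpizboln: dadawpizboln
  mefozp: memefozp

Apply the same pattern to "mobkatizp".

momobkatizp

gokamn and hetenutn both end in -n yet inflect differently (gokamnnum, heoltenutn), so the final letter is not what conditions the rule; the second-to-last letter is.
"mobkatizp" has second-to-last letter 'z'. The stems whose second-to-last letter is 'z' (silekuzs → sisilekuzs, mefozp → memefozp) repeat the first consonant+vowel as a prefix.
So mobkatizp → momobkatizp.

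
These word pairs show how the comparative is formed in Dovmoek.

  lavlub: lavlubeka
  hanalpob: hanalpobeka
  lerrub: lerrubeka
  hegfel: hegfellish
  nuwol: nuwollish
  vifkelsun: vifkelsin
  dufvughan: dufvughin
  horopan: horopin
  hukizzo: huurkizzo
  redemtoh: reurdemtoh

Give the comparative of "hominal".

"hominal" ends in -l. The stems ending in -l (hegfel → hegfellish, nuwol → nuwollish) double the final consonant and add -ish.
So hominal → hominallish.

hominallish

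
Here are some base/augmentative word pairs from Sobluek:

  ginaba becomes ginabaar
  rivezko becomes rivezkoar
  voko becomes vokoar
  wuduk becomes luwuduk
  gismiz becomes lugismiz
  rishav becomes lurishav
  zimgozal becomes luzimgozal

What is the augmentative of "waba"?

ginaba and rishav both have last vowel 'a' yet inflect differently (ginabaar, lurishav), so the last vowel is not what conditions the rule; whether the stem ends in a vowel or a consonant is.
"waba" ends in a vowel. The stems ending in a vowel (ginaba → ginabaar, rivezko → rivezkoar, voko → vokoar) add -ar.
The other pattern: stems ending in a consonant add the prefix lu-.
So waba → wabaar.

wabaar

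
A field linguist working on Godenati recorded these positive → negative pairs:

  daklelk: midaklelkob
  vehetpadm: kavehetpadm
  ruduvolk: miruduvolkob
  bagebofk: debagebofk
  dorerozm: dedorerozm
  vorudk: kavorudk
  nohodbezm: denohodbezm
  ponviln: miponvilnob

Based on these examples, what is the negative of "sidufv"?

desidufv

ruduvolk and vorudk both end in -k yet inflect differently (miruduvolkob, kavorudk), so the final letter is not what conditions the rule; the second-to-last letter is.
"sidufv" has second-to-last letter 'f'. The one such stem in the data (bagebofk → debagebofk) adds the prefix de-, so the same rule applies.
The other patterns: stems whose second-to-last letter is 'l' add mi- … -ob around the stem; stems whose second-to-last letter is 'd' add the prefix ka-.
So sidufv → desidufv.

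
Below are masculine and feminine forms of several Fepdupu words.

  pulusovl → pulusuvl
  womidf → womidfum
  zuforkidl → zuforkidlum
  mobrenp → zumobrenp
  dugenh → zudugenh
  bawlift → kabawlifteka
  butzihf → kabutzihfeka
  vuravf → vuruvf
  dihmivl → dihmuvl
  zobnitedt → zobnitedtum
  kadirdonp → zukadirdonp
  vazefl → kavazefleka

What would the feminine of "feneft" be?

zuforkidl and vazefl both end in -l yet inflect differently (zuforkidlum, kavazefleka), so the final letter is not what conditions the rule; the second-to-last letter is.
"feneft" has second-to-last letter 'f'. The stems whose second-to-last letter is 'f' (vazefl → kavazefleka, bawlift → kabawlifteka) add ka- … -eka around the stem.
So feneft → kafenefteka.

kafenefteka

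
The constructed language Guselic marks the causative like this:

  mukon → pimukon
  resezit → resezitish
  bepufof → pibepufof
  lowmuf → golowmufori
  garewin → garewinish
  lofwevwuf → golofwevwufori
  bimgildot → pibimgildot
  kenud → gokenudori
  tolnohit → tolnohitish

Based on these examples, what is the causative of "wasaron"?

bepufof and lowmuf both end in -f yet inflect differently (pibepufof, golowmufori), so the final letter is not what conditions the rule; the last vowel is.
"wasaron" has last vowel 'o'. The stems whose last vowel is 'o' (mukon → pimukon, bepufof → pibepufof, bimgildot → pibimgildot) add the prefix pi-.
So wasaron → piwasaron.

piwasaron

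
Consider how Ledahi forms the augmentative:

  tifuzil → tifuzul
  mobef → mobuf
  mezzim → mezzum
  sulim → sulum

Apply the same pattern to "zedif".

Every pair shown (tifuzil → tifuzul, mobef → mobuf, mezzim → mezzum, …) follows the same rule: change the last vowel to 'u'.
So zedif → zeduf.

zeduf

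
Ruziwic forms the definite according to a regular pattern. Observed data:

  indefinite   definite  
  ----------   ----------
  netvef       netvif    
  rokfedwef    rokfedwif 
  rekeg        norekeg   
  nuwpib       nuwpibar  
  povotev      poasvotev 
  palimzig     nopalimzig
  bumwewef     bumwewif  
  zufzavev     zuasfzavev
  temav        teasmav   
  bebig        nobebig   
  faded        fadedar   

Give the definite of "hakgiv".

rekeg and povotev both have last vowel 'e' yet inflect differently (norekeg, poasvotev), so the last vowel is not what conditions the rule; the final letter is.
"hakgiv" ends in -v. The stems ending in -v (temav → teasmav, povotev → poasvotev, zufzavev → zuasfzavev) insert -as- after the first vowel.
So hakgiv → haaskgiv.

haaskgiv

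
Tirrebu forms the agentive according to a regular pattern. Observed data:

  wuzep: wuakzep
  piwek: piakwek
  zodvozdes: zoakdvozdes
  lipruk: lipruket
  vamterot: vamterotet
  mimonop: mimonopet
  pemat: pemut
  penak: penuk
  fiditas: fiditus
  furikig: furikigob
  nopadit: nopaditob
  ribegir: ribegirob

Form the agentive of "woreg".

woakreg

piwek and lipruk both end in -k yet inflect differently (piakwek, lipruket), so the final letter is not what conditions the rule; the last vowel is.
"woreg" has last vowel 'e'. The stems whose last vowel is 'e' (wuzep → wuakzep, piwek → piakwek, zodvozdes → zoakdvozdes) insert -ak- after the first vowel.
The other patterns: stems whose last vowel is 'o' or 'u' add -et; stems whose last vowel is 'a' change the last vowel to 'u'; stems whose last vowel is 'i' add -ob.
So woreg → woakreg.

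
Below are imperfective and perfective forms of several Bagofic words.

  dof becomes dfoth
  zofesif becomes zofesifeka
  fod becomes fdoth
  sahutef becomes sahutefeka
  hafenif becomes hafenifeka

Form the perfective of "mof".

mfoth

"mof" has 1 vowel. The stems with 1 vowel (dof → dfoth, fod → fdoth) delete the last vowel and add -oth.
The other pattern: stems with 3 vowels add -eka.
So mof → mfoth.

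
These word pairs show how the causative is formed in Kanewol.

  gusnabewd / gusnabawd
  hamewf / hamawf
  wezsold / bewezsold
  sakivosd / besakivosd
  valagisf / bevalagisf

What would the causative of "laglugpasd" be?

belaglugpasd

gusnabewd and wezsold both end in -d yet inflect differently (gusnabawd, bewezsold), so the final letter is not what conditions the rule; the second-to-last letter is.
"laglugpasd" has second-to-last letter 's'. The stems whose second-to-last letter is 's' (sakivosd → besakivosd, valagisf → bevalagisf) add the prefix be-.
So laglugpasd → belaglugpasd.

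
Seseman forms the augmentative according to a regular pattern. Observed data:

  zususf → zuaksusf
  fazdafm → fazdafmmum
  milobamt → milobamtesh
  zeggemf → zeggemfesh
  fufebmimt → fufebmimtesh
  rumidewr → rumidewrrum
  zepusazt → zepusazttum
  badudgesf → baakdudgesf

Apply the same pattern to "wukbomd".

wukbomdesh

badudgesf and zeggemf both end in -f yet inflect differently (baakdudgesf, zeggemfesh), so the final letter is not what conditions the rule; the second-to-last letter is.
"wukbomd" has second-to-last letter 'm'. The stems whose second-to-last letter is 'm' (zeggemf → zeggemfesh, fufebmimt → fufebmimtesh, milobamt → milobamtesh) add -esh.
So wukbomd → wukbomdesh.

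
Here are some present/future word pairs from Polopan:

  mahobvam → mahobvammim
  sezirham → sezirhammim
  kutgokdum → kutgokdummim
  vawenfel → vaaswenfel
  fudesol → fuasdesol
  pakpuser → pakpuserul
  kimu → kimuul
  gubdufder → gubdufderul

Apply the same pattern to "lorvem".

lorvemmim

vawenfel and pakpuser both have last vowel 'e' yet inflect differently (vaaswenfel, pakpuserul), so the last vowel is not what conditions the rule; the final letter is.
"lorvem" ends in -m. The stems ending in -m (mahobvam → mahobvammim, sezirham → sezirhammim, kutgokdum → kutgokdummim) double the final consonant and add -im.
The other patterns: stems ending in -l insert -as- after the first vowel; stems ending in -r or -u add -ul.
So lorvem → lorvemmim.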